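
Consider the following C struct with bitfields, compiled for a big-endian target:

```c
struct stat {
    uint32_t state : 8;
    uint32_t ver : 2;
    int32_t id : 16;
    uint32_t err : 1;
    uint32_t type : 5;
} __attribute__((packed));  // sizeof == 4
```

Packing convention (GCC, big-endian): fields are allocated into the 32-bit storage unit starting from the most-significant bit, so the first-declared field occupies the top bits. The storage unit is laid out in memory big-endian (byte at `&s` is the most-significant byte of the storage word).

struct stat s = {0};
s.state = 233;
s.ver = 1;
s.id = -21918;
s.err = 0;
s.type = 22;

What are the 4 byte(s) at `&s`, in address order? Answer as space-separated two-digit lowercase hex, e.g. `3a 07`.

e9 6a 98 96

state (8b) val=233 bits=0xe9 at bit 24: 0xe9000000
ver (2b) val=1 bits=0x1 at bit 22: 0xe9400000
id (16b) val=-21918 bits=0xaa62 at bit 6: 0xe96a9880
err (1b) val=0 bits=0x0 at bit 5: 0xe96a9880
type (5b) val=22 bits=0x16 at bit 0: 0xe96a9896
word = 0xe96a9896 → big-endian bytes:
  [0]=0xe9  [1]=0x6a  [2]=0x98  [3]=0x96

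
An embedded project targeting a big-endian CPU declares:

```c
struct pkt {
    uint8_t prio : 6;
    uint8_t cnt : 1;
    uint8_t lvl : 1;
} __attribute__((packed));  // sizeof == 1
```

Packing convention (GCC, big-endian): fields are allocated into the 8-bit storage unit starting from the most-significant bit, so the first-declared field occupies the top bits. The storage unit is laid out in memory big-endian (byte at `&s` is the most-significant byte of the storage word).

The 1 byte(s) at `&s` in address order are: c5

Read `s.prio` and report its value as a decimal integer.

49

[0]=0xc5 (big-endian) → word 0xc5
prio:6 @ bit 2 → (0xc5>>2)&0x3f = 0x31  ←
cnt:1 @ bit 1 → (0xc5>>1)&0x1 = 0x0
lvl:1 @ bit 0 → (0xc5>>0)&0x1 = 0x1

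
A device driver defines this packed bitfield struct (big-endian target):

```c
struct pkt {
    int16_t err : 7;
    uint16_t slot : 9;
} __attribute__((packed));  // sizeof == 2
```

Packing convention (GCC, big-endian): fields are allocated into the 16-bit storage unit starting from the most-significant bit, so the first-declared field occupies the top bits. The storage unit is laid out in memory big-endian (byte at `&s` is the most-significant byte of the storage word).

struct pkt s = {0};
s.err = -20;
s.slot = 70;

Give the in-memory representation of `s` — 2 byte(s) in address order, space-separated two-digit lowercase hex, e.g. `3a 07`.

[9+:7] err=-20 & 0x7f = 0x6c; word=0xd800
[0+:9] slot=70 & 0x1ff = 0x46; word=0xd846
word = 0xd846 → big-endian bytes:
  [0]=0xd8  [1]=0x46

d8 46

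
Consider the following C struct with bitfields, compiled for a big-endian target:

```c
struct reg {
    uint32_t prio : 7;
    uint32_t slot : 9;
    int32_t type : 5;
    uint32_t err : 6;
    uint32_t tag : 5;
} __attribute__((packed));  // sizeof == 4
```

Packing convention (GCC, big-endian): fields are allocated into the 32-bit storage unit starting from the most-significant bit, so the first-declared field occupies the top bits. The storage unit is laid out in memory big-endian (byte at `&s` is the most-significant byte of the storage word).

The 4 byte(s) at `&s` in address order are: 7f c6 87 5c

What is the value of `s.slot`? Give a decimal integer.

[0]=0x7f [1]=0xc6 [2]=0x87 [3]=0x5c (big-endian) → word 0x7fc6875c
prio:7 @ bit 25 → (0x7fc6875c>>25)&0x7f = 0x3f
slot:9 @ bit 16 → (0x7fc6875c>>16)&0x1ff = 0x1c6  ←
type:5 @ bit 11 → (0x7fc6875c>>11)&0x1f = 0x10
err:6 @ bit 5 → (0x7fc6875c>>5)&0x3f = 0x3a
tag:5 @ bit 0 → (0x7fc6875c>>0)&0x1f = 0x1c

454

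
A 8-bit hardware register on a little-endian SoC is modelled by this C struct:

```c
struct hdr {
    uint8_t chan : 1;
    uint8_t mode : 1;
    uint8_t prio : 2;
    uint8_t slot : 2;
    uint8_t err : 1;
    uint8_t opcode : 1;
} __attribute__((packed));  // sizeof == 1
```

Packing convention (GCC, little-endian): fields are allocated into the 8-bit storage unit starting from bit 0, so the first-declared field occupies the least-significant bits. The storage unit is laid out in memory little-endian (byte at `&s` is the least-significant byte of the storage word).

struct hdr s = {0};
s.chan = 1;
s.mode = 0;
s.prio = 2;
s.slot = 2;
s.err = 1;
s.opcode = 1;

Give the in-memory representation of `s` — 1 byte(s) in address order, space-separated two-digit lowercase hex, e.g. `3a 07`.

e9

chan:1 = 1 → 0x1 << 0 → word 0x01
mode:1 = 0 → 0x0 << 1 → word 0x01
prio:2 = 2 → 0x2 << 2 → word 0x09
slot:2 = 2 → 0x2 << 4 → word 0x29
err:1 = 1 → 0x1 << 6 → word 0x69
opcode:1 = 1 → 0x1 << 7 → word 0xe9
word = 0xe9 → little-endian bytes:
  [0]=0xe9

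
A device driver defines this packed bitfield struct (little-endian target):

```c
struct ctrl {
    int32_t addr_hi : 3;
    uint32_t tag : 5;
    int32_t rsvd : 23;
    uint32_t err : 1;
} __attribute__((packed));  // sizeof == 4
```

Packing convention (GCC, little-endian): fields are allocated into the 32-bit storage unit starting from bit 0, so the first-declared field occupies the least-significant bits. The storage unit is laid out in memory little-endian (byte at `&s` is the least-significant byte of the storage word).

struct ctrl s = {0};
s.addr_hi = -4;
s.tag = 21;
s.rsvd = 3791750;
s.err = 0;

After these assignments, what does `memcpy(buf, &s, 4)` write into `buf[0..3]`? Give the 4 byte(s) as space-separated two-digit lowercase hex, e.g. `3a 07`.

ac 86 db 39

addr_hi:3 = -4 → 0x4 << 0 → word 0x00000004
tag:5 = 21 → 0x15 << 3 → word 0x000000ac
rsvd:23 = 3791750 → 0x39db86 << 8 → word 0x39db86ac
err:1 = 0 → 0x0 << 31 → word 0x39db86ac
word = 0x39db86ac → little-endian bytes:
  [0]=0xac  [1]=0x86  [2]=0xdb  [3]=0x39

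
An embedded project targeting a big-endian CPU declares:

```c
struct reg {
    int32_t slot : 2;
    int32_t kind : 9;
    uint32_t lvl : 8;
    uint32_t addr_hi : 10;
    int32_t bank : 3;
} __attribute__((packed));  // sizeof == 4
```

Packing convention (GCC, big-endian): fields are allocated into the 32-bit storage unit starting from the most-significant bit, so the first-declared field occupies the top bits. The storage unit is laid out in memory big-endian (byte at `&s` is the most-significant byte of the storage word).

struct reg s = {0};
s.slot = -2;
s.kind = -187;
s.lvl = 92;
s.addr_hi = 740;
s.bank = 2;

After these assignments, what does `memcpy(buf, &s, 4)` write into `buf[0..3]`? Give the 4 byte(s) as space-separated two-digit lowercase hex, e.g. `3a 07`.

a8 ab 97 22

slot:2 = -2 → 0x2 << 30 → word 0x80000000
kind:9 = -187 → 0x145 << 21 → word 0xa8a00000
lvl:8 = 92 → 0x5c << 13 → word 0xa8ab8000
addr_hi:10 = 740 → 0x2e4 << 3 → word 0xa8ab9720
bank:3 = 2 → 0x2 << 0 → word 0xa8ab9722
word = 0xa8ab9722 → big-endian bytes:
  [0]=0xa8  [1]=0xab  [2]=0x97  [3]=0x22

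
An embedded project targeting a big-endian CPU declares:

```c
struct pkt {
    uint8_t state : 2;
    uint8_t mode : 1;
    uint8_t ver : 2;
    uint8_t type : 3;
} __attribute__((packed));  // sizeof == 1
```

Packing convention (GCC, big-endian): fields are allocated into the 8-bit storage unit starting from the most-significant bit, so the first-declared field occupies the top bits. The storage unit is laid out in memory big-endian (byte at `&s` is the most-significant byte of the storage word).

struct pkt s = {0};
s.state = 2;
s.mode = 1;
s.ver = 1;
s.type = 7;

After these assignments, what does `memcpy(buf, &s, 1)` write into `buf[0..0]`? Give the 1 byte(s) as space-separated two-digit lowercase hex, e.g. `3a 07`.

af

[6+:2] state=2 & 0x3 = 0x2; word=0x80
[5+:1] mode=1 & 0x1 = 0x1; word=0xa0
[3+:2] ver=1 & 0x3 = 0x1; word=0xa8
[0+:3] type=7 & 0x7 = 0x7; word=0xaf
word = 0xaf → big-endian bytes:
  [0]=0xaf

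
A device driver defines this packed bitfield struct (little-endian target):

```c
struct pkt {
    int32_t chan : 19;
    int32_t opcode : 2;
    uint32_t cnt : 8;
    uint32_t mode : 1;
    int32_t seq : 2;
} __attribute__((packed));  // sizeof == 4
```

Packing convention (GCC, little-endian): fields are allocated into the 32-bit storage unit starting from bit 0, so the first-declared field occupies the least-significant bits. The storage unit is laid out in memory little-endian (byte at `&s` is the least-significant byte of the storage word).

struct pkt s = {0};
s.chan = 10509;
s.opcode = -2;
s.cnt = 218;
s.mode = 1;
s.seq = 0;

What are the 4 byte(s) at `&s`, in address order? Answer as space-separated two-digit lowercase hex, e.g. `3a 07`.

chan:19 = 10509 → 0x290d << 0 → word 0x0000290d
opcode:2 = -2 → 0x2 << 19 → word 0x0010290d
cnt:8 = 218 → 0xda << 21 → word 0x1b50290d
mode:1 = 1 → 0x1 << 29 → word 0x3b50290d
seq:2 = 0 → 0x0 << 30 → word 0x3b50290d
word = 0x3b50290d → little-endian bytes:
  [0]=0x0d  [1]=0x29  [2]=0x50  [3]=0x3b

0d 29 50 3b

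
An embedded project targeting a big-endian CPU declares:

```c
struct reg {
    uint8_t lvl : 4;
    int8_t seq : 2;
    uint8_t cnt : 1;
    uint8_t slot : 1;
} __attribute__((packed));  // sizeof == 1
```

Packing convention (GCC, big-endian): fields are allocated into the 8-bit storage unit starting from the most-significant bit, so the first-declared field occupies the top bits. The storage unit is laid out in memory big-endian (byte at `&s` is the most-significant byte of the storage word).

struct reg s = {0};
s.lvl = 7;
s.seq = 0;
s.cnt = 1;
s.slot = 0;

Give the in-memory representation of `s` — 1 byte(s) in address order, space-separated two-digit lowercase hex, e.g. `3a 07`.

lvl:4 = 7 → 0x7 << 4 → word 0x70
seq:2 = 0 → 0x0 << 2 → word 0x70
cnt:1 = 1 → 0x1 << 1 → word 0x72
slot:1 = 0 → 0x0 << 0 → word 0x72
word = 0x72 → big-endian bytes:
  [0]=0x72

72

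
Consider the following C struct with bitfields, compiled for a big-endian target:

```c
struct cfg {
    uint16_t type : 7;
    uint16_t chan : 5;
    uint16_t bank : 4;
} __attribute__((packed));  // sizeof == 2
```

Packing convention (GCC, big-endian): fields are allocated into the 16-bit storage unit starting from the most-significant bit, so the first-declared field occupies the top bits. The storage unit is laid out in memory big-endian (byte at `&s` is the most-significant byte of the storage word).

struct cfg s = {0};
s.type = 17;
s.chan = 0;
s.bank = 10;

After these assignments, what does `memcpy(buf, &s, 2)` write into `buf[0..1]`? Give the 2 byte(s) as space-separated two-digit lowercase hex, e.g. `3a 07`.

22 0a

type (7b) val=17 bits=0x11 at bit 9: 0x2200
chan (5b) val=0 bits=0x0 at bit 4: 0x2200
bank (4b) val=10 bits=0xa at bit 0: 0x220a
word = 0x220a → big-endian bytes:
  [0]=0x22  [1]=0x0a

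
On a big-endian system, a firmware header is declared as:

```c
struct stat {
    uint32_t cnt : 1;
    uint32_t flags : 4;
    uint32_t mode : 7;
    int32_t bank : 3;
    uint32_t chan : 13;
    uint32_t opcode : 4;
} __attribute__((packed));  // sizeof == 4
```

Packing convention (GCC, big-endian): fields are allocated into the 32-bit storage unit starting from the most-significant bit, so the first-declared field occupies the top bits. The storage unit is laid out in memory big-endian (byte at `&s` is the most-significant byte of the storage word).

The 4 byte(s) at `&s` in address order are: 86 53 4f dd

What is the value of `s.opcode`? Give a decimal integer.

13

[0]=0x86 [1]=0x53 [2]=0x4f [3]=0xdd (big-endian) → word 0x86534fdd
cnt [31+:1] = (word>>31) & 0x1 = 1
flags [27+:4] = (word>>27) & 0xf = 0
mode [20+:7] = (word>>20) & 0x7f = 101
bank [17+:3] = (word>>17) & 0x7 = 1
chan [4+:13] = (word>>4) & 0x1fff = 5373
opcode [0+:4] = (word>>0) & 0xf = 13  ←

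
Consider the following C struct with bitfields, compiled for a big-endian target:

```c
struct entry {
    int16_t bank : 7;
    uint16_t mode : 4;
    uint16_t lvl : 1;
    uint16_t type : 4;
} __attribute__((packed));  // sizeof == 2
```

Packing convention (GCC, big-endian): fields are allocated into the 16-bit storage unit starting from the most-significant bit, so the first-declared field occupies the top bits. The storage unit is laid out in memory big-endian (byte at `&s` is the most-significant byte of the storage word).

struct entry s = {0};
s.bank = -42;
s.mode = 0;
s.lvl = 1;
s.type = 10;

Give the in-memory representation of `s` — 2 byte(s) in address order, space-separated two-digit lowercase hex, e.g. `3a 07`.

bank (7b) val=-42 bits=0x56 at bit 9: 0xac00
mode (4b) val=0 bits=0x0 at bit 5: 0xac00
lvl (1b) val=1 bits=0x1 at bit 4: 0xac10
type (4b) val=10 bits=0xa at bit 0: 0xac1a
word = 0xac1a → big-endian bytes:
  [0]=0xac  [1]=0x1a

ac 1a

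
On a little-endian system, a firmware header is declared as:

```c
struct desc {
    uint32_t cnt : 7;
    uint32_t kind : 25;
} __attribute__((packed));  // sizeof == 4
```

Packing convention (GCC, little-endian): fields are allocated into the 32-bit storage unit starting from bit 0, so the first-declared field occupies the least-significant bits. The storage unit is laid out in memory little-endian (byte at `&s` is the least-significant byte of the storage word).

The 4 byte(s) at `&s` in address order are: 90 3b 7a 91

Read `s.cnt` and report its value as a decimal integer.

[0]=0x90 [1]=0x3b [2]=0x7a [3]=0x91 (little-endian) → word 0x917a3b90
cnt:7 @ bit 0 → (0x917a3b90>>0)&0x7f = 0x10  ←
kind:25 @ bit 7 → (0x917a3b90>>7)&0x1ffffff = 0x122f477

16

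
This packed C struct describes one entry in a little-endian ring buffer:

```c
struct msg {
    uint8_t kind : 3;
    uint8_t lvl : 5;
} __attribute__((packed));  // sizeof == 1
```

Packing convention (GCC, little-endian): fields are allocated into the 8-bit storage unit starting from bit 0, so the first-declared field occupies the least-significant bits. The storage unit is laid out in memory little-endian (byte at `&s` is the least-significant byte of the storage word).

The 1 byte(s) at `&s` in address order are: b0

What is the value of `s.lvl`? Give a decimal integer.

22

[0]=0xb0 (little-endian) → word 0xb0
kind:3 @ bit 0 → (0xb0>>0)&0x7 = 0x0
lvl:5 @ bit 3 → (0xb0>>3)&0x1f = 0x16  ←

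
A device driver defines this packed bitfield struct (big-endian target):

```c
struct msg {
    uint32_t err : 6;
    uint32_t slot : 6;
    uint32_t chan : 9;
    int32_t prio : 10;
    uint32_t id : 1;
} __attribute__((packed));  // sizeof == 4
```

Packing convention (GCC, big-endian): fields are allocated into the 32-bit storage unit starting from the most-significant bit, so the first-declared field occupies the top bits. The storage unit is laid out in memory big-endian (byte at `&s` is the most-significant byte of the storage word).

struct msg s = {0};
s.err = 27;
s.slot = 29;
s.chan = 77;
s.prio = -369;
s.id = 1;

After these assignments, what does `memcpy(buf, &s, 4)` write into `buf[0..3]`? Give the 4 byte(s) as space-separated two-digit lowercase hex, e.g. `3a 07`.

6d d2 6d 1f

[26+:6] err=27 & 0x3f = 0x1b; word=0x6c000000
[20+:6] slot=29 & 0x3f = 0x1d; word=0x6dd00000
[11+:9] chan=77 & 0x1ff = 0x4d; word=0x6dd26800
[1+:10] prio=-369 & 0x3ff = 0x28f; word=0x6dd26d1e
[0+:1] id=1 & 0x1 = 0x1; word=0x6dd26d1f
word = 0x6dd26d1f → big-endian bytes:
  [0]=0x6d  [1]=0xd2  [2]=0x6d  [3]=0x1f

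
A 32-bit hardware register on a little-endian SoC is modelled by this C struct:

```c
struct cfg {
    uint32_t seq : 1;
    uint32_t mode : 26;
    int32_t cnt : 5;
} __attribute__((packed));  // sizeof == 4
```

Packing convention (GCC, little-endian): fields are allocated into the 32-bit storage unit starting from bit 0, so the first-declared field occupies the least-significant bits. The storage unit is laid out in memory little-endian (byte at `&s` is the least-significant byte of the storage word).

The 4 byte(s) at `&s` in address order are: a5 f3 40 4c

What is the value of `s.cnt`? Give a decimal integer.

9

[0]=0xa5 [1]=0xf3 [2]=0x40 [3]=0x4c (little-endian) → word 0x4c40f3a5
seq:1 @ bit 0 → (0x4c40f3a5>>0)&0x1 = 0x1
mode:26 @ bit 1 → (0x4c40f3a5>>1)&0x3ffffff = 0x22079d2
cnt:5 @ bit 27 → (0x4c40f3a5>>27)&0x1f = 0x9  ←
cnt signed 5b, MSB=0: value = 9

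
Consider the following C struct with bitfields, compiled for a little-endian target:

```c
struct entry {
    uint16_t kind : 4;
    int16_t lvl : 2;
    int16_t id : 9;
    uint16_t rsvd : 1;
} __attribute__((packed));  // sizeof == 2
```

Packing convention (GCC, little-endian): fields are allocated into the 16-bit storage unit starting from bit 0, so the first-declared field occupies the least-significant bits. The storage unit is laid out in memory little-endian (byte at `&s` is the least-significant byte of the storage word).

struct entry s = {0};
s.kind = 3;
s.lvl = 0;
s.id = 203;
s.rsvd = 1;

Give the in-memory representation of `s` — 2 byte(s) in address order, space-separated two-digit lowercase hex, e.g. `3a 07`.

kind:4 = 3 → 0x3 << 0 → word 0x0003
lvl:2 = 0 → 0x0 << 4 → word 0x0003
id:9 = 203 → 0xcb << 6 → word 0x32c3
rsvd:1 = 1 → 0x1 << 15 → word 0xb2c3
word = 0xb2c3 → little-endian bytes:
  [0]=0xc3  [1]=0xb2

c3 b2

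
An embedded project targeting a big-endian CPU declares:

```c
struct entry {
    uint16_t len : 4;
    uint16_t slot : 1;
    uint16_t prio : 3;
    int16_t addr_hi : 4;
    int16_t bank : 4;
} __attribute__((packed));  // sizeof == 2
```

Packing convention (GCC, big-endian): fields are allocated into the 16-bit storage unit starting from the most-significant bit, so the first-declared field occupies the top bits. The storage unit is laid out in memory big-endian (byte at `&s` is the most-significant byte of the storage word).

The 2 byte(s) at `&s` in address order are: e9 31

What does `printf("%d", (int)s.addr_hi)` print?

3

[0]=0xe9 [1]=0x31 (big-endian) → word 0xe931
len [12+:4] = (word>>12) & 0xf = 14
slot [11+:1] = (word>>11) & 0x1 = 1
prio [8+:3] = (word>>8) & 0x7 = 1
addr_hi [4+:4] = (word>>4) & 0xf = 3  ←
bank [0+:4] = (word>>0) & 0xf = 1
addr_hi signed 4b, MSB=0: value = 3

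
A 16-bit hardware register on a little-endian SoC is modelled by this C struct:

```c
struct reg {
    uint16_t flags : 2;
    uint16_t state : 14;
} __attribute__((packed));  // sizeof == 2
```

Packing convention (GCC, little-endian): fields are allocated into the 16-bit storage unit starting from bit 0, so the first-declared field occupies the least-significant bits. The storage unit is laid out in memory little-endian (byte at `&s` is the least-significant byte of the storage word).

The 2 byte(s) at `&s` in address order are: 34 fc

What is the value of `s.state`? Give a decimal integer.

[0]=0x34 [1]=0xfc (little-endian) → word 0xfc34
flags:2 @ bit 0 → (0xfc34>>0)&0x3 = 0x0
state:14 @ bit 2 → (0xfc34>>2)&0x3fff = 0x3f0d  ←

16141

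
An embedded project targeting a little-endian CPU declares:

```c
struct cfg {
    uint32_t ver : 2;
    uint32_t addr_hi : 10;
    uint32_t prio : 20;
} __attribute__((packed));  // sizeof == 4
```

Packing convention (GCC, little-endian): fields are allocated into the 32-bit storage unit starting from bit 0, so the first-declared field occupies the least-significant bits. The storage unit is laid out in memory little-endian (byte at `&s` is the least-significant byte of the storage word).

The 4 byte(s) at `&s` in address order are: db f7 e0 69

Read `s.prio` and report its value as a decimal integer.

[0]=0xdb [1]=0xf7 [2]=0xe0 [3]=0x69 (little-endian) → word 0x69e0f7db
ver:2 @ bit 0 → (0x69e0f7db>>0)&0x3 = 0x3
addr_hi:10 @ bit 2 → (0x69e0f7db>>2)&0x3ff = 0x1f6
prio:20 @ bit 12 → (0x69e0f7db>>12)&0xfffff = 0x69e0f  ←

433679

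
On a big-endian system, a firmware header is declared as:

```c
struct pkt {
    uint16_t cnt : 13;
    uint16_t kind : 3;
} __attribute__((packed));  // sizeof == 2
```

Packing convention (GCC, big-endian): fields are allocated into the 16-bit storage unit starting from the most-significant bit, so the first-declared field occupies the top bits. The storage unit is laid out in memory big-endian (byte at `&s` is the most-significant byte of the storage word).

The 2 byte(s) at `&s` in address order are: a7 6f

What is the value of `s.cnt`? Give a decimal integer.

[0]=0xa7 [1]=0x6f (big-endian) → word 0xa76f
cnt:13 @ bit 3 → (0xa76f>>3)&0x1fff = 0x14ed  ←
kind:3 @ bit 0 → (0xa76f>>0)&0x7 = 0x7

5357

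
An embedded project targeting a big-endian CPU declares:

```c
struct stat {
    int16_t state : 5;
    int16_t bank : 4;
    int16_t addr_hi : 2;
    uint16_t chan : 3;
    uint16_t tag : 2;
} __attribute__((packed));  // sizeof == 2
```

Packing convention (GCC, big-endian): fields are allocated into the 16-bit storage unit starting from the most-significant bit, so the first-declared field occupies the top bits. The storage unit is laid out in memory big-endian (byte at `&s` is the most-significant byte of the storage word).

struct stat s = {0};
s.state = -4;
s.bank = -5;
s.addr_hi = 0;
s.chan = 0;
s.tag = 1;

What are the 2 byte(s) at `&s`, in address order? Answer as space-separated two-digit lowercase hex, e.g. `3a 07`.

[11+:5] state=-4 & 0x1f = 0x1c; word=0xe000
[7+:4] bank=-5 & 0xf = 0xb; word=0xe580
[5+:2] addr_hi=0 & 0x3 = 0x0; word=0xe580
[2+:3] chan=0 & 0x7 = 0x0; word=0xe580
[0+:2] tag=1 & 0x3 = 0x1; word=0xe581
word = 0xe581 → big-endian bytes:
  [0]=0xe5  [1]=0x81

e5 81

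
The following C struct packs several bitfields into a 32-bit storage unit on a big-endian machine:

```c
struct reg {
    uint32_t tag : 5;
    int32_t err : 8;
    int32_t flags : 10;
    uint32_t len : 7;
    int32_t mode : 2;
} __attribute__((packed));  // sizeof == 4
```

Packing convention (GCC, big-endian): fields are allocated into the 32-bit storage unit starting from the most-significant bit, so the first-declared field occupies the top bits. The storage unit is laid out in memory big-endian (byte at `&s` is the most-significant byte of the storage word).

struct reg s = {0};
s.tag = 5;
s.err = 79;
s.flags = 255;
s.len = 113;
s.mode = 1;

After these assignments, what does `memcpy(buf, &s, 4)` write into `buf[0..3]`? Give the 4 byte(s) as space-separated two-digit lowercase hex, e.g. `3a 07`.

[27+:5] tag=5 & 0x1f = 0x5; word=0x28000000
[19+:8] err=79 & 0xff = 0x4f; word=0x2a780000
[9+:10] flags=255 & 0x3ff = 0xff; word=0x2a79fe00
[2+:7] len=113 & 0x7f = 0x71; word=0x2a79ffc4
[0+:2] mode=1 & 0x3 = 0x1; word=0x2a79ffc5
word = 0x2a79ffc5 → big-endian bytes:
  [0]=0x2a  [1]=0x79  [2]=0xff  [3]=0xc5

2a 79 ff c5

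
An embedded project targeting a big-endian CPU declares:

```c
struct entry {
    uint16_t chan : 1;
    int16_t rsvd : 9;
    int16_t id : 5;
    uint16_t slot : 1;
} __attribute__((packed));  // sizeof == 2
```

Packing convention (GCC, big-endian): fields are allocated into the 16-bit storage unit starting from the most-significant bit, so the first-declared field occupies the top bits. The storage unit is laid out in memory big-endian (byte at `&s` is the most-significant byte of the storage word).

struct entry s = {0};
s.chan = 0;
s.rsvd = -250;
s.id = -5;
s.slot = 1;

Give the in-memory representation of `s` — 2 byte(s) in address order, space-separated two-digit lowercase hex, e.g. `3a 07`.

41 b7

[15+:1] chan=0 & 0x1 = 0x0; word=0x0000
[6+:9] rsvd=-250 & 0x1ff = 0x106; word=0x4180
[1+:5] id=-5 & 0x1f = 0x1b; word=0x41b6
[0+:1] slot=1 & 0x1 = 0x1; word=0x41b7
word = 0x41b7 → big-endian bytes:
  [0]=0x41  [1]=0xb7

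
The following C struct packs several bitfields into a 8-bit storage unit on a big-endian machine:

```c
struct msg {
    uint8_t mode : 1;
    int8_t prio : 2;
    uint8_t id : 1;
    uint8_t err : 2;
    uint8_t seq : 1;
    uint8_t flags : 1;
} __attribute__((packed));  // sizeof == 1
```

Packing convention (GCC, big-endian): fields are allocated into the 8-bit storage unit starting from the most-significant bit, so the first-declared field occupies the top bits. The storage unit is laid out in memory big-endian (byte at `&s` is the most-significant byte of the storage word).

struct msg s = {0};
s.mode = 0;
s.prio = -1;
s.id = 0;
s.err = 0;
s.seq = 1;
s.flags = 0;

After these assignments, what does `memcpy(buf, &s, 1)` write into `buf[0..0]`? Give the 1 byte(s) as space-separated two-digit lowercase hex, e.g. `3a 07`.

62

[7+:1] mode=0 & 0x1 = 0x0; word=0x00
[5+:2] prio=-1 & 0x3 = 0x3; word=0x60
[4+:1] id=0 & 0x1 = 0x0; word=0x60
[2+:2] err=0 & 0x3 = 0x0; word=0x60
[1+:1] seq=1 & 0x1 = 0x1; word=0x62
[0+:1] flags=0 & 0x1 = 0x0; word=0x62
word = 0x62 → big-endian bytes:
  [0]=0x62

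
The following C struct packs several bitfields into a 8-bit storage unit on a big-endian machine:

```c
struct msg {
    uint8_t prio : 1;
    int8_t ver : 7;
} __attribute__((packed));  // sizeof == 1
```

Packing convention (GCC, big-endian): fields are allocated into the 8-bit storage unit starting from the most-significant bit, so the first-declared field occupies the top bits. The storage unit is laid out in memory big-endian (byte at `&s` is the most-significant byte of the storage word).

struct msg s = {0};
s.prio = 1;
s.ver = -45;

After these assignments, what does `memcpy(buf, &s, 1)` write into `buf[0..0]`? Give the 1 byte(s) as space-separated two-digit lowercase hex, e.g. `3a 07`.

d3

prio:1 = 1 → 0x1 << 7 → word 0x80
ver:7 = -45 → 0x53 << 0 → word 0xd3
word = 0xd3 → big-endian bytes:
  [0]=0xd3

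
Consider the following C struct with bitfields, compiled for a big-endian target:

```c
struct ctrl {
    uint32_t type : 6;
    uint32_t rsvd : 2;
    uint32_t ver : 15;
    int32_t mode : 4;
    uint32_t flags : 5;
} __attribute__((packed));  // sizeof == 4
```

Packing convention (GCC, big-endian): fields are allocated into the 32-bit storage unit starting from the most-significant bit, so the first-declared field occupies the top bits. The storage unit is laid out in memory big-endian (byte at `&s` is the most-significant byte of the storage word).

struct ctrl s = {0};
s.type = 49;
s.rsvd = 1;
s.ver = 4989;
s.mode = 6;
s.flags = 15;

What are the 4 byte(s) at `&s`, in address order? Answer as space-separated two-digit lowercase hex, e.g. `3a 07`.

type:6 = 49 → 0x31 << 26 → word 0xc4000000
rsvd:2 = 1 → 0x1 << 24 → word 0xc5000000
ver:15 = 4989 → 0x137d << 9 → word 0xc526fa00
mode:4 = 6 → 0x6 << 5 → word 0xc526fac0
flags:5 = 15 → 0xf << 0 → word 0xc526facf
word = 0xc526facf → big-endian bytes:
  [0]=0xc5  [1]=0x26  [2]=0xfa  [3]=0xcf

c5 26 fa cf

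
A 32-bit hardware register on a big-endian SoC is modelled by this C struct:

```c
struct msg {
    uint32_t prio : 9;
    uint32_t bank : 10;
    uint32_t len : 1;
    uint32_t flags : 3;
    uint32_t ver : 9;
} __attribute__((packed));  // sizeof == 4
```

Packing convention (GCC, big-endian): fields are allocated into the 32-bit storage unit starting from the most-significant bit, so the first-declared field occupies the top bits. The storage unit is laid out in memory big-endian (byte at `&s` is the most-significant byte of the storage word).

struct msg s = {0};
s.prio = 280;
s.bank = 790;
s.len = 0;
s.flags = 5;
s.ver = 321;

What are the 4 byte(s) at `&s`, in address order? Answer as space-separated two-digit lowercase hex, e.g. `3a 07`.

8c 62 cb 41

[23+:9] prio=280 & 0x1ff = 0x118; word=0x8c000000
[13+:10] bank=790 & 0x3ff = 0x316; word=0x8c62c000
[12+:1] len=0 & 0x1 = 0x0; word=0x8c62c000
[9+:3] flags=5 & 0x7 = 0x5; word=0x8c62ca00
[0+:9] ver=321 & 0x1ff = 0x141; word=0x8c62cb41
word = 0x8c62cb41 → big-endian bytes:
  [0]=0x8c  [1]=0x62  [2]=0xcb  [3]=0x41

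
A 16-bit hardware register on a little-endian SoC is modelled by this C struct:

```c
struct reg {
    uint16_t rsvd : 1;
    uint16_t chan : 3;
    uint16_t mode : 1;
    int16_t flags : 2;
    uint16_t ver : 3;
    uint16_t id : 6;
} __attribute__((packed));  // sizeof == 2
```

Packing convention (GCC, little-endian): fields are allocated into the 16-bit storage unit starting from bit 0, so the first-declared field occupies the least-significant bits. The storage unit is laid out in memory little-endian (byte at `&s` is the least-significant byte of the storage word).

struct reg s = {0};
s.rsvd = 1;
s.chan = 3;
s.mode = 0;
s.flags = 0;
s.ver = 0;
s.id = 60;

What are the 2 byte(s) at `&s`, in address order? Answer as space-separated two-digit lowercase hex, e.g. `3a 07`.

07 f0

rsvd:1 = 1 → 0x1 << 0 → word 0x0001
chan:3 = 3 → 0x3 << 1 → word 0x0007
mode:1 = 0 → 0x0 << 4 → word 0x0007
flags:2 = 0 → 0x0 << 5 → word 0x0007
ver:3 = 0 → 0x0 << 7 → word 0x0007
id:6 = 60 → 0x3c << 10 → word 0xf007
word = 0xf007 → little-endian bytes:
  [0]=0x07  [1]=0xf0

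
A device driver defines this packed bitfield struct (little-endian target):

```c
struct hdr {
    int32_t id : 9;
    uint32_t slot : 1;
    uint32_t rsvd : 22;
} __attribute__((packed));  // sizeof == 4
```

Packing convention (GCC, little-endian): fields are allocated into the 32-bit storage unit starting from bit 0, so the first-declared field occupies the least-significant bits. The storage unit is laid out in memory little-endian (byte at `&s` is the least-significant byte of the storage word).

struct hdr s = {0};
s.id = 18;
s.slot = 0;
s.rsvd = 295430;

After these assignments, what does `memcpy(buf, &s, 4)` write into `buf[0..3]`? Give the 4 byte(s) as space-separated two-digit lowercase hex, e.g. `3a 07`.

id:9 = 18 → 0x12 << 0 → word 0x00000012
slot:1 = 0 → 0x0 << 9 → word 0x00000012
rsvd:22 = 295430 → 0x48206 << 10 → word 0x12081812
word = 0x12081812 → little-endian bytes:
  [0]=0x12  [1]=0x18  [2]=0x08  [3]=0x12

12 18 08 12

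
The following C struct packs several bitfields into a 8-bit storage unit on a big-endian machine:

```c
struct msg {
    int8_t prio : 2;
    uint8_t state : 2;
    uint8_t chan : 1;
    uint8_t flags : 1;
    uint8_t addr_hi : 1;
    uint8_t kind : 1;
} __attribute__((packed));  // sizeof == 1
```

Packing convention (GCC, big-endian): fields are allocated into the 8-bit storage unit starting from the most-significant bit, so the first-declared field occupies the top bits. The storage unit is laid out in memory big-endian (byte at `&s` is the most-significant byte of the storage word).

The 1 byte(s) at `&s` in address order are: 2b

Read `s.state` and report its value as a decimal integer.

[0]=0x2b (big-endian) → word 0x2b
prio:2 @ bit 6 → (0x2b>>6)&0x3 = 0x0
state:2 @ bit 4 → (0x2b>>4)&0x3 = 0x2  ←
chan:1 @ bit 3 → (0x2b>>3)&0x1 = 0x1
flags:1 @ bit 2 → (0x2b>>2)&0x1 = 0x0
addr_hi:1 @ bit 1 → (0x2b>>1)&0x1 = 0x1
kind:1 @ bit 0 → (0x2b>>0)&0x1 = 0x1

2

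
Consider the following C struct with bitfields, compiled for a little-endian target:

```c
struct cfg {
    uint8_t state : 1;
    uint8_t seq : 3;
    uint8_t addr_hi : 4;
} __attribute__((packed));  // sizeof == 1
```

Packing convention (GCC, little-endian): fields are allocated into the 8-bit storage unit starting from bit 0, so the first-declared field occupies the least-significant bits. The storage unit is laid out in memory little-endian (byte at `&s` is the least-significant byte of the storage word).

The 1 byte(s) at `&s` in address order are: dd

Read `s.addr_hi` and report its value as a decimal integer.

[0]=0xdd (little-endian) → word 0xdd
state [0+:1] = (word>>0) & 0x1 = 1
seq [1+:3] = (word>>1) & 0x7 = 6
addr_hi [4+:4] = (word>>4) & 0xf = 13  ←

13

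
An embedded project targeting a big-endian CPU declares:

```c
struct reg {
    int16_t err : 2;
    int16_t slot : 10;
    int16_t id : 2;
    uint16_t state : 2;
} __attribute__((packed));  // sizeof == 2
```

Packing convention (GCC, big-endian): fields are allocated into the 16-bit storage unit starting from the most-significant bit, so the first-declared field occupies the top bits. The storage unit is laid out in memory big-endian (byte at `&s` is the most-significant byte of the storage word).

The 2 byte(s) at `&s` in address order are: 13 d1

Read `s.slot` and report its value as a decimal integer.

317

[0]=0x13 [1]=0xd1 (big-endian) → word 0x13d1
err [14+:2] = (word>>14) & 0x3 = 0
slot [4+:10] = (word>>4) & 0x3ff = 317  ←
id [2+:2] = (word>>2) & 0x3 = 0
state [0+:2] = (word>>0) & 0x3 = 1
slot signed 10b, MSB=0: value = 317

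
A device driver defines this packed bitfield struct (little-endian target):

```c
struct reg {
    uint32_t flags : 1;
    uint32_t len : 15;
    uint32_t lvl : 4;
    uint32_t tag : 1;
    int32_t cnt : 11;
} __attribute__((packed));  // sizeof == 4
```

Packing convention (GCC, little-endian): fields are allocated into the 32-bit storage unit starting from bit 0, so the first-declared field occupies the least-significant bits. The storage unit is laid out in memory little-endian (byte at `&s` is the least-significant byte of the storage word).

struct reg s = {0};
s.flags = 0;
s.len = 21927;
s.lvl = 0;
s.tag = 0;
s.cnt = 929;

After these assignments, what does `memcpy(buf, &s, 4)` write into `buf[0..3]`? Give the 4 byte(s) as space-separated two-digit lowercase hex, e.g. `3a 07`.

4e ab 20 74

[0+:1] flags=0 & 0x1 = 0x0; word=0x00000000
[1+:15] len=21927 & 0x7fff = 0x55a7; word=0x0000ab4e
[16+:4] lvl=0 & 0xf = 0x0; word=0x0000ab4e
[20+:1] tag=0 & 0x1 = 0x0; word=0x0000ab4e
[21+:11] cnt=929 & 0x7ff = 0x3a1; word=0x7420ab4e
word = 0x7420ab4e → little-endian bytes:
  [0]=0x4e  [1]=0xab  [2]=0x20  [3]=0x74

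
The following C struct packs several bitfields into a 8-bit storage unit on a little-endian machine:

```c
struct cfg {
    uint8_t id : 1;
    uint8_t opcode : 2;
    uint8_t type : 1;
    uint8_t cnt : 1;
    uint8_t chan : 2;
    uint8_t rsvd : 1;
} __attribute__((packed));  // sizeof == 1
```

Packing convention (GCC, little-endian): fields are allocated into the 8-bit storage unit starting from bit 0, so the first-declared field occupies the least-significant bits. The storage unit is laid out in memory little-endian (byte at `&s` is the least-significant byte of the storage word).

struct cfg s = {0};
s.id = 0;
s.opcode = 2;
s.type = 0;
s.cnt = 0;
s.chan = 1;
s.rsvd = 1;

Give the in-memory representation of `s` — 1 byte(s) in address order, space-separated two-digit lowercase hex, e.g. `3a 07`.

a4

id (1b) val=0 bits=0x0 at bit 0: 0x00
opcode (2b) val=2 bits=0x2 at bit 1: 0x04
type (1b) val=0 bits=0x0 at bit 3: 0x04
cnt (1b) val=0 bits=0x0 at bit 4: 0x04
chan (2b) val=1 bits=0x1 at bit 5: 0x24
rsvd (1b) val=1 bits=0x1 at bit 7: 0xa4
word = 0xa4 → little-endian bytes:
  [0]=0xa4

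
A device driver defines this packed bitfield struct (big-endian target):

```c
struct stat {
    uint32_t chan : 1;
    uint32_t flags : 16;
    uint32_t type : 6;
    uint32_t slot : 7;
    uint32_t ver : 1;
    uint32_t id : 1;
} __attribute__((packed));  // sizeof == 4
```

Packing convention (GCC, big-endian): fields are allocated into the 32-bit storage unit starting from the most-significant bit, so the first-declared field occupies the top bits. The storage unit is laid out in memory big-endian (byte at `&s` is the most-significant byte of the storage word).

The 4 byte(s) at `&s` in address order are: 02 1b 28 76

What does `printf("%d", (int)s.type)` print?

20

[0]=0x02 [1]=0x1b [2]=0x28 [3]=0x76 (big-endian) → word 0x021b2876
chan [31+:1] = (word>>31) & 0x1 = 0
flags [15+:16] = (word>>15) & 0xffff = 1078
type [9+:6] = (word>>9) & 0x3f = 20  ←
slot [2+:7] = (word>>2) & 0x7f = 29
ver [1+:1] = (word>>1) & 0x1 = 1
id [0+:1] = (word>>0) & 0x1 = 0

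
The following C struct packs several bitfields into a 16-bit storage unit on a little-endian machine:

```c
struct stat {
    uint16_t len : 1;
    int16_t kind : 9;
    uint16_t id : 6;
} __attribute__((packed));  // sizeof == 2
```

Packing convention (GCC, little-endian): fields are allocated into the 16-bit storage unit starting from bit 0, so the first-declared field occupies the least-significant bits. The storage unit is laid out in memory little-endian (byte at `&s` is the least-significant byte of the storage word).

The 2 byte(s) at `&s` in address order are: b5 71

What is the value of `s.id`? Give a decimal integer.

28

[0]=0xb5 [1]=0x71 (little-endian) → word 0x71b5
len:1 @ bit 0 → (0x71b5>>0)&0x1 = 0x1
kind:9 @ bit 1 → (0x71b5>>1)&0x1ff = 0xda
id:6 @ bit 10 → (0x71b5>>10)&0x3f = 0x1c  ←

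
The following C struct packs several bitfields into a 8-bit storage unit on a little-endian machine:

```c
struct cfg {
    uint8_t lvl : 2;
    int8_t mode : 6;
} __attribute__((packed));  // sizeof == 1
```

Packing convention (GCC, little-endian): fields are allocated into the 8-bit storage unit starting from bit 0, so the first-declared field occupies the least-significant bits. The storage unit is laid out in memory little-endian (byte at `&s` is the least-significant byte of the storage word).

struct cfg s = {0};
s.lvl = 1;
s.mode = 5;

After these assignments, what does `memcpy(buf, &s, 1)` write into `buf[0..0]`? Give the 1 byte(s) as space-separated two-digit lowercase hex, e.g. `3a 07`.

15

lvl:2 = 1 → 0x1 << 0 → word 0x01
mode:6 = 5 → 0x5 << 2 → word 0x15
word = 0x15 → little-endian bytes:
  [0]=0x15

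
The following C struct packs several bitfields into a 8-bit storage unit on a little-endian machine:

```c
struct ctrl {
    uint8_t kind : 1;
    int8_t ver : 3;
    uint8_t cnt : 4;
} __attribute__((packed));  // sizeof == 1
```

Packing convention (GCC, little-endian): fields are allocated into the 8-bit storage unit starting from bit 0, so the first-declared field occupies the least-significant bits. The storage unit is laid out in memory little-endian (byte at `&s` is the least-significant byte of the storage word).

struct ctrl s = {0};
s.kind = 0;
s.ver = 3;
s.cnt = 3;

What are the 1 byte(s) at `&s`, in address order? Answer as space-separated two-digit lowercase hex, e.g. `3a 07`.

36

[0+:1] kind=0 & 0x1 = 0x0; word=0x00
[1+:3] ver=3 & 0x7 = 0x3; word=0x06
[4+:4] cnt=3 & 0xf = 0x3; word=0x36
word = 0x36 → little-endian bytes:
  [0]=0x36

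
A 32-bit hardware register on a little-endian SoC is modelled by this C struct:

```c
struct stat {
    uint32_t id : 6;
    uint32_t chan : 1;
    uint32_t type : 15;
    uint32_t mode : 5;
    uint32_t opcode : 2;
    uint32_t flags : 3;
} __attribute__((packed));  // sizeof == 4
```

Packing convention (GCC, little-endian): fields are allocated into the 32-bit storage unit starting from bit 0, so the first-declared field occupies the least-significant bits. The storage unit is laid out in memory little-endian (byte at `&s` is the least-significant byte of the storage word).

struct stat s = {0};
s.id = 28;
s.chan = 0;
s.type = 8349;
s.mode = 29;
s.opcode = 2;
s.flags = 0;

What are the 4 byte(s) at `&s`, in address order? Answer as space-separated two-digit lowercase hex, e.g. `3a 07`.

id:6 = 28 → 0x1c << 0 → word 0x0000001c
chan:1 = 0 → 0x0 << 6 → word 0x0000001c
type:15 = 8349 → 0x209d << 7 → word 0x00104e9c
mode:5 = 29 → 0x1d << 22 → word 0x07504e9c
opcode:2 = 2 → 0x2 << 27 → word 0x17504e9c
flags:3 = 0 → 0x0 << 29 → word 0x17504e9c
word = 0x17504e9c → little-endian bytes:
  [0]=0x9c  [1]=0x4e  [2]=0x50  [3]=0x17

9c 4e 50 17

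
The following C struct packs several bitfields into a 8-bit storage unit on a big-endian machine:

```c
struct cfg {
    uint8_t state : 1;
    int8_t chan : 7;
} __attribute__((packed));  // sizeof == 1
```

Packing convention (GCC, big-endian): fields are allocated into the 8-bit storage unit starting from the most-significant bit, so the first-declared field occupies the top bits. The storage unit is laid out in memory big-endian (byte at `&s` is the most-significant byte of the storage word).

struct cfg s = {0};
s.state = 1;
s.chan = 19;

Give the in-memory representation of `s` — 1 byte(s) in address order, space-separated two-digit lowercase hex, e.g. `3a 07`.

93

state (1b) val=1 bits=0x1 at bit 7: 0x80
chan (7b) val=19 bits=0x13 at bit 0: 0x93
word = 0x93 → big-endian bytes:
  [0]=0x93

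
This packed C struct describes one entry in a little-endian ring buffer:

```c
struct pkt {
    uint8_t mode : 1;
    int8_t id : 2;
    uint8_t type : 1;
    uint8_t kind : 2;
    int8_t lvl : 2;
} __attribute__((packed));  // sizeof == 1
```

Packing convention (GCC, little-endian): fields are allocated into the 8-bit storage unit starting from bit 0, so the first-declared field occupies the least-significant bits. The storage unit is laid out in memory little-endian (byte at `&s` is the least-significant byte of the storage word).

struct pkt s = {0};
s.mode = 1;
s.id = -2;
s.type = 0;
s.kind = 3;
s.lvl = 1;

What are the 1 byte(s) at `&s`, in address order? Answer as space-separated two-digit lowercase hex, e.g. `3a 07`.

75

[0+:1] mode=1 & 0x1 = 0x1; word=0x01
[1+:2] id=-2 & 0x3 = 0x2; word=0x05
[3+:1] type=0 & 0x1 = 0x0; word=0x05
[4+:2] kind=3 & 0x3 = 0x3; word=0x35
[6+:2] lvl=1 & 0x3 = 0x1; word=0x75
word = 0x75 → little-endian bytes:
  [0]=0x75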